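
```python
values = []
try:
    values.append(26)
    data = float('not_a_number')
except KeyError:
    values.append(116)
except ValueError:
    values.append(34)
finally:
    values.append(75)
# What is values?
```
[26, 34, 75]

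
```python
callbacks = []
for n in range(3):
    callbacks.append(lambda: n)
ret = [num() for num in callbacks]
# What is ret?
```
[2, 2, 2]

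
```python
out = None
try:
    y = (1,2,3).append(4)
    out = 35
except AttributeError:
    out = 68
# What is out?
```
68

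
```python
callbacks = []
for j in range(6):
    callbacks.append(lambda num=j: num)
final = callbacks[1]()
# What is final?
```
1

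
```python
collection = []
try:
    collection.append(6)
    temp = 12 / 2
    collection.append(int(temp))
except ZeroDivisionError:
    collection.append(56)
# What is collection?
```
[6, 6]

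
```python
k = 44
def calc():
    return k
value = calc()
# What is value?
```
44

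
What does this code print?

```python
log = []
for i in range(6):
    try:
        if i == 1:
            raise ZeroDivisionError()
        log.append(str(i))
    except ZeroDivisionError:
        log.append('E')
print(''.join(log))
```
0E2345

Exception on i=1 caught, loop continues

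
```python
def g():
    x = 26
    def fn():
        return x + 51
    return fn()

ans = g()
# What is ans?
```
77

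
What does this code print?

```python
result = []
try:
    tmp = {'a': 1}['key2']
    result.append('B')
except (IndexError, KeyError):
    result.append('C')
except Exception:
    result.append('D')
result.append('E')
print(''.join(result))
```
CE

KeyError matches tuple containing it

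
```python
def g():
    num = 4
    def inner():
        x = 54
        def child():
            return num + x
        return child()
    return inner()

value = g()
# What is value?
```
58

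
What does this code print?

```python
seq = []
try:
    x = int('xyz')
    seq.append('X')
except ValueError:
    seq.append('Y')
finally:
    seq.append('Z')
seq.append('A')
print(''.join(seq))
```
YZA

finally always runs, even after exception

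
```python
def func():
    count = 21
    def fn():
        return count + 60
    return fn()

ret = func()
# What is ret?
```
81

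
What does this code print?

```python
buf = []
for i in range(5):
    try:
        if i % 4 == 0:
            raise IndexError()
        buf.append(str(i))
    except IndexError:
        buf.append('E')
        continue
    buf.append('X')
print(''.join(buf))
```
E1X2X3XE

continue in except skips rest of loop body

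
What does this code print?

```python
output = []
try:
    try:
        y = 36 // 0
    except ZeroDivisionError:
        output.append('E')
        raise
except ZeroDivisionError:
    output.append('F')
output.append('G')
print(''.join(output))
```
EFG

raise without argument re-raises current exception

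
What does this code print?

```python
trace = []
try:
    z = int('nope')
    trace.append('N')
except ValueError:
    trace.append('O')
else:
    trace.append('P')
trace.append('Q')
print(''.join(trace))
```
OQ

else block skipped when exception is caught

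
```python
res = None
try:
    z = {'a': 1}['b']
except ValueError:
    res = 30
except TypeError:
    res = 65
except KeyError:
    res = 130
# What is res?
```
130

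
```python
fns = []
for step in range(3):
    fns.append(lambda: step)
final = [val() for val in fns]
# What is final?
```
[2, 2, 2]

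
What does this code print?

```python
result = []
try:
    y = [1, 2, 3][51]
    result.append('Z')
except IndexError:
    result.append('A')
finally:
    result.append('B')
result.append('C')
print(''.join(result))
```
ABC

finally always runs, even after exception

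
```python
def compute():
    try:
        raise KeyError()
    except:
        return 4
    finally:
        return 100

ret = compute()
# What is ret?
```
100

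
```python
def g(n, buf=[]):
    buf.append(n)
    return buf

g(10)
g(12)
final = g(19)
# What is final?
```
[10, 12, 19]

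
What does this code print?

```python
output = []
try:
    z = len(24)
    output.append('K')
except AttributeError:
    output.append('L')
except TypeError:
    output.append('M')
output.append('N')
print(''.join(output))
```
MN

TypeError is caught by its specific handler, not AttributeError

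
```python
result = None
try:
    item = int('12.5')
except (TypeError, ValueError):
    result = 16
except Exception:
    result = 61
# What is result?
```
16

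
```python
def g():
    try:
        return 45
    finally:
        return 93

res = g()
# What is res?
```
93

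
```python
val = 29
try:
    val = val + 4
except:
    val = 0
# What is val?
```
33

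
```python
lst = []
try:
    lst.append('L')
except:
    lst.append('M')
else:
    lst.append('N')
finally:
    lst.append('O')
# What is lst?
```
['L', 'N', 'O']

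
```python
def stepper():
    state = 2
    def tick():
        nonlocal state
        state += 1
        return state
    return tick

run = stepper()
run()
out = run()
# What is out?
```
4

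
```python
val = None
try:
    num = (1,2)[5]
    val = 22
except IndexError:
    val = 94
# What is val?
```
94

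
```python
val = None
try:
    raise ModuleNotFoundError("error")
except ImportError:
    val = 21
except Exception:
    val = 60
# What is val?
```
21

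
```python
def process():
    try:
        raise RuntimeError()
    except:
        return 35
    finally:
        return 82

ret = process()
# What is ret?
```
82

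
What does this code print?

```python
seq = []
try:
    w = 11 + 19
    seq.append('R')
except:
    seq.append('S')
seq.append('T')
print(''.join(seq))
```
RT

No exception, try block completes normally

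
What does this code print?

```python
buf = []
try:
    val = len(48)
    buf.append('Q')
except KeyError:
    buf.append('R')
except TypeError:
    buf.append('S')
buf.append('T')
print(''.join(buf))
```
ST

TypeError is caught by its specific handler, not KeyError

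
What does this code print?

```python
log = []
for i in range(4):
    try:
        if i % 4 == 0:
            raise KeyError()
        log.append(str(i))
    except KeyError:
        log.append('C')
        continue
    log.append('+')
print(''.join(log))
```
C1+2+3+

continue in except skips rest of loop body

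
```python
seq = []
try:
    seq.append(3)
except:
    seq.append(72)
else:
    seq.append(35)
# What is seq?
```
[3, 35]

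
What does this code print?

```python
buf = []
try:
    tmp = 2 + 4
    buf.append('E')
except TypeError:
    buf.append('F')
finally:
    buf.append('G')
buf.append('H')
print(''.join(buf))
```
EGH

finally runs after normal execution too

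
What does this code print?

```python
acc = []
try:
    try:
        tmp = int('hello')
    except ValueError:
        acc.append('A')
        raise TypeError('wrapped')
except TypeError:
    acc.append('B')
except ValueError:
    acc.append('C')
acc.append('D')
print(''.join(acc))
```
ABD

TypeError raised and caught, original ValueError not re-raised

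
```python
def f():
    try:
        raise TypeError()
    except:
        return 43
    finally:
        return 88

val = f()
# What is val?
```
88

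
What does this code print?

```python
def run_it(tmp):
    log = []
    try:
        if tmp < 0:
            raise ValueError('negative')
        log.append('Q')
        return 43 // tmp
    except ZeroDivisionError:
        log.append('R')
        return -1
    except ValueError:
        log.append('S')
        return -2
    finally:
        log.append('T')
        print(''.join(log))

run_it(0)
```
QRT

tmp=0 causes ZeroDivisionError, caught, finally prints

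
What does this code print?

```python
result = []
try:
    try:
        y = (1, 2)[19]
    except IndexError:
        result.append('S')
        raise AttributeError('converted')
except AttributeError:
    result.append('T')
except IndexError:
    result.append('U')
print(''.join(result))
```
ST

New AttributeError raised, caught by outer AttributeError handler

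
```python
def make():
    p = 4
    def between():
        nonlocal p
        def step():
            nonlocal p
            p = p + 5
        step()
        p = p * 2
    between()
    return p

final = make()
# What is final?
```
18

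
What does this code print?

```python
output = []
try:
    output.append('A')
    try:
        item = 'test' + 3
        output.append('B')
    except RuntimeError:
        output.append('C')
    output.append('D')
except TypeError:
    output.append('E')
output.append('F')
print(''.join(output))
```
AEF

Inner handler doesn't match, propagates to outer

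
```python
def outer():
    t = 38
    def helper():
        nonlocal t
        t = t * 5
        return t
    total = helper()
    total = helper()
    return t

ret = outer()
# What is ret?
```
950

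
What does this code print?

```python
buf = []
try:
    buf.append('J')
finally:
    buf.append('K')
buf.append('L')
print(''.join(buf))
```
JKL

try/finally without except, no exception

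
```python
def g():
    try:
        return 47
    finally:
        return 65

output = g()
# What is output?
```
65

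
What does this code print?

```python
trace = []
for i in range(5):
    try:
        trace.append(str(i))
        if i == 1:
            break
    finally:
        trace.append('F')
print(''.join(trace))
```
0F1F

finally runs even when breaking out of loop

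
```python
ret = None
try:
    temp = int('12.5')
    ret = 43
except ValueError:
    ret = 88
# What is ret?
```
88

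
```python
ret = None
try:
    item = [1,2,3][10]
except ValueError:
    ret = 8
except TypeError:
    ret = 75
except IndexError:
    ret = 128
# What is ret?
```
128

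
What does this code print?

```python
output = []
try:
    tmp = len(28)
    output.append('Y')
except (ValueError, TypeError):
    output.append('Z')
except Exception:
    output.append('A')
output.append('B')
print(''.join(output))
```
ZB

TypeError matches tuple containing it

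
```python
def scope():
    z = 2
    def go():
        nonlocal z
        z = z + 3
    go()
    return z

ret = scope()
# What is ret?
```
5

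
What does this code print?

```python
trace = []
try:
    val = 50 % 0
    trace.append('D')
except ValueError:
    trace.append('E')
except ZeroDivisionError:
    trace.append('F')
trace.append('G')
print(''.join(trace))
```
FG

ZeroDivisionError is caught by its specific handler, not ValueError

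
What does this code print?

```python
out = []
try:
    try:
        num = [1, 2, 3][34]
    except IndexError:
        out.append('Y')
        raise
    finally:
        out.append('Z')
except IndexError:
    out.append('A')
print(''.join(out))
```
YZA

finally runs before re-raised exception propagates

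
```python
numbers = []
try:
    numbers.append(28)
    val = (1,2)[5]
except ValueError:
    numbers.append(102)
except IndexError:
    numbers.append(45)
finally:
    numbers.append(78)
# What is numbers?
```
[28, 45, 78]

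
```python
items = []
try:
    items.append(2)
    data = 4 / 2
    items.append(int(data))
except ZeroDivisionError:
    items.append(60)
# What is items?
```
[2, 2]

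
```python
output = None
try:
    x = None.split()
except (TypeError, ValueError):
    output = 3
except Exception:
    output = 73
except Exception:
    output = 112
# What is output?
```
73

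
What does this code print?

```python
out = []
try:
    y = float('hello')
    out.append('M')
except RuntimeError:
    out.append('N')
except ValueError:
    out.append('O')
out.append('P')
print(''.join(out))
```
OP

ValueError is caught by its specific handler, not RuntimeError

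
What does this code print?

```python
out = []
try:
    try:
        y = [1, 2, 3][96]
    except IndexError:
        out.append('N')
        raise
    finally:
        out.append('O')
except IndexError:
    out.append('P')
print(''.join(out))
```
NOP

finally runs before re-raised exception propagates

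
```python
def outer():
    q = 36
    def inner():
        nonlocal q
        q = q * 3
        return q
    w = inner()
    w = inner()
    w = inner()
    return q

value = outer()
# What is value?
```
972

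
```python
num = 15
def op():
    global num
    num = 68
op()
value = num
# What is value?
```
68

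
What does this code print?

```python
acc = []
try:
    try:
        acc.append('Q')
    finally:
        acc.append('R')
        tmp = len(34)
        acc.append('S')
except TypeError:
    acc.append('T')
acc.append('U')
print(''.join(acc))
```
QRTU

Exception in inner finally caught by outer except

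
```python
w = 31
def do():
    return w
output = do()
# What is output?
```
31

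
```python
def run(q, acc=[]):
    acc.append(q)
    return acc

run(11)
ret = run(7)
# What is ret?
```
[11, 7]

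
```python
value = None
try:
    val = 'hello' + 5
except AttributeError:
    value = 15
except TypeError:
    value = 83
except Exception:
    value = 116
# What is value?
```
83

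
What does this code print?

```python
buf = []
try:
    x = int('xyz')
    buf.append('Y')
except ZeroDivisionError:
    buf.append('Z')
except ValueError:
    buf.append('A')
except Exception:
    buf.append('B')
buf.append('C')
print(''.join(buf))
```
AC

ValueError matches before generic Exception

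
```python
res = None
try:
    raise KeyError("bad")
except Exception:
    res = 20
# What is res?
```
20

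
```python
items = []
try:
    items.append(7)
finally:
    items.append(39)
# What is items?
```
[7, 39]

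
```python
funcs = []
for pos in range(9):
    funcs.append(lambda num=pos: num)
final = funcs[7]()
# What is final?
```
7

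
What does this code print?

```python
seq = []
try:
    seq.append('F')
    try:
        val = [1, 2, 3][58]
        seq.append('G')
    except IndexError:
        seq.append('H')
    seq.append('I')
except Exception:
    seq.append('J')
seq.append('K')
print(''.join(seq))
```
FHIK

Inner exception caught by inner handler, outer continues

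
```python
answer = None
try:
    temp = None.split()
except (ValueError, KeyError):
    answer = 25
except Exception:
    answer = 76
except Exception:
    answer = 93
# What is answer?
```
76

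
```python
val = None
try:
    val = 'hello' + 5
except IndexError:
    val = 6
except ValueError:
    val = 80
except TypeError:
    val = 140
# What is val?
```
140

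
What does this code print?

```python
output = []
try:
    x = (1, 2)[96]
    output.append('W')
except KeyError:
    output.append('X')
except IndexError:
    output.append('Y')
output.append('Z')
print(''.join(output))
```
YZ

IndexError is caught by its specific handler, not KeyError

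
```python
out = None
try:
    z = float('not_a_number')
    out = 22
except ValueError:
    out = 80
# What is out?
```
80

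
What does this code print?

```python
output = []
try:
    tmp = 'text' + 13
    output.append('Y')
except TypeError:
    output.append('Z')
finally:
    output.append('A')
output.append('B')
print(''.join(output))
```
ZAB

finally always runs, even after exception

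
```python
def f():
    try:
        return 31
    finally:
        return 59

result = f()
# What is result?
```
59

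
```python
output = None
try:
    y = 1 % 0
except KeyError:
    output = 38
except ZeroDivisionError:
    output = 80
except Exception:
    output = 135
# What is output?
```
80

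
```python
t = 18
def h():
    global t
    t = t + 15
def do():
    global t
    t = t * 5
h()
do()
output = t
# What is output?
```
165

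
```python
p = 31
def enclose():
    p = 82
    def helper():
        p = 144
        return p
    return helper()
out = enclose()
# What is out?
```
144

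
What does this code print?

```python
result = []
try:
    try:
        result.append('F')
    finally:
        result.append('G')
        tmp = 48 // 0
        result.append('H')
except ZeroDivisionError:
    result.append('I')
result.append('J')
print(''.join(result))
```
FGIJ

Exception in inner finally caught by outer except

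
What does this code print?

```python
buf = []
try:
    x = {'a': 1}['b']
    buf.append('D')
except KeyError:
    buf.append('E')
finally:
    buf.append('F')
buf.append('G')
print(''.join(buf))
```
EFG

finally always runs, even after exception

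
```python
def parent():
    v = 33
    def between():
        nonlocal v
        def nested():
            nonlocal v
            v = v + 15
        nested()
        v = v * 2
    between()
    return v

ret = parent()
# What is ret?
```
96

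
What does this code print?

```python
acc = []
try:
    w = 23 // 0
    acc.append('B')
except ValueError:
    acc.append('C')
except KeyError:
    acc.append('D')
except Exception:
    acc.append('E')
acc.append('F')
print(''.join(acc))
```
EF

ZeroDivisionError not specifically caught, falls to Exception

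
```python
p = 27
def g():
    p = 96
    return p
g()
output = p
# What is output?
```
27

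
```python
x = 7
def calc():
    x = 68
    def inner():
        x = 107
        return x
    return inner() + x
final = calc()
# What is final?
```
175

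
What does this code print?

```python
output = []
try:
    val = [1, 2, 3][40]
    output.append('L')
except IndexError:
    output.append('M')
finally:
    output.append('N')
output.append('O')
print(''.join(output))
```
MNO

finally always runs, even after exception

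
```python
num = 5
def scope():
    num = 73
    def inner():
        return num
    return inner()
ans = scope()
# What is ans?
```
73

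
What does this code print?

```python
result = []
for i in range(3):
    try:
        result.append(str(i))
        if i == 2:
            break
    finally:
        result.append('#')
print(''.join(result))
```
0#1#2#

finally runs even when breaking out of loop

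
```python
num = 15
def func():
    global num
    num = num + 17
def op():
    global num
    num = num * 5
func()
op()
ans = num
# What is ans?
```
160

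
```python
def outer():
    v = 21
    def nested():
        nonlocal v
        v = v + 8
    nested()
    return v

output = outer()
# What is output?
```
29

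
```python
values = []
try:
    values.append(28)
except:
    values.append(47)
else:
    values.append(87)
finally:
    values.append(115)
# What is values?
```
[28, 87, 115]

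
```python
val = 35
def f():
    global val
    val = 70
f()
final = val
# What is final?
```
70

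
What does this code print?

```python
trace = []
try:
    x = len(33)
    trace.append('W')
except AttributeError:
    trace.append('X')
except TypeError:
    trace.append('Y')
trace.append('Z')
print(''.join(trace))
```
YZ

TypeError is caught by its specific handler, not AttributeError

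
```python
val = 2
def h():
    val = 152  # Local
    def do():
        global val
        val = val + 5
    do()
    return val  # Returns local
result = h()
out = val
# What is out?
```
7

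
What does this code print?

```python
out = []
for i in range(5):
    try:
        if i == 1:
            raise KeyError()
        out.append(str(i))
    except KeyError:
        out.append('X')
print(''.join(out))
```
0X234

Exception on i=1 caught, loop continues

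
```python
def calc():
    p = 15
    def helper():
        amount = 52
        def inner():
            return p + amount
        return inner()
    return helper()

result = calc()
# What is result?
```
67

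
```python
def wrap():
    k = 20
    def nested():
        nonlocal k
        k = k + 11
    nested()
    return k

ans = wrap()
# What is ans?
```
31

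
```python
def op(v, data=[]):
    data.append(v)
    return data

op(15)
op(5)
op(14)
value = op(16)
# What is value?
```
[15, 5, 14, 16]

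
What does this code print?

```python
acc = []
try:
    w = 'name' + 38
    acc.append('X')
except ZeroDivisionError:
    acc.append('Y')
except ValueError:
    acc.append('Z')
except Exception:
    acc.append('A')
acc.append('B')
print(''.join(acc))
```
AB

TypeError not specifically caught, falls to Exception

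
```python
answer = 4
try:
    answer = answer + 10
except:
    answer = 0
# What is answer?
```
14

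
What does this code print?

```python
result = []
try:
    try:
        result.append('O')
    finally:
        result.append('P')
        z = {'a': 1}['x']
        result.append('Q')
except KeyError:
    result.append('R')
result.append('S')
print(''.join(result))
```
OPRS

Exception in inner finally caught by outer except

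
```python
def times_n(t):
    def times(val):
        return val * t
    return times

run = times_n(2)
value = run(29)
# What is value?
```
58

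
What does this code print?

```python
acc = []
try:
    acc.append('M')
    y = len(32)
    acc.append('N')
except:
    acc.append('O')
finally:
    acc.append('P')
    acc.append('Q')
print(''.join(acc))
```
MOPQ

Code before exception runs, then except, then all of finally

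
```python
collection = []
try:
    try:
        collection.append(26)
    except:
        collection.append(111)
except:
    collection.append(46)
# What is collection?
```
[26]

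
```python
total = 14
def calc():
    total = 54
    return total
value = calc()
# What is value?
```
54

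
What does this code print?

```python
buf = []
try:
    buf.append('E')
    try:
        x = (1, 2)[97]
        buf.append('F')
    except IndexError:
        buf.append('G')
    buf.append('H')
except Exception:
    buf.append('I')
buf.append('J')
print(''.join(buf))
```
EGHJ

Inner exception caught by inner handler, outer continues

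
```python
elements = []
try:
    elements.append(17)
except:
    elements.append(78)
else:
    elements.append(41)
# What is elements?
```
[17, 41]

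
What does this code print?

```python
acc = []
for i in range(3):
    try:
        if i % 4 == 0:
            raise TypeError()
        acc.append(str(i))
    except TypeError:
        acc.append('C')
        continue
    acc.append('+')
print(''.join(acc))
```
C1+2+

continue in except skips rest of loop body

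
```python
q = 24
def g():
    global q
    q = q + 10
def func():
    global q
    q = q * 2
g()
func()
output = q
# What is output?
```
68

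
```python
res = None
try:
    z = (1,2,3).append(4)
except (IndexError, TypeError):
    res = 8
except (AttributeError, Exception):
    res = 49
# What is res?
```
49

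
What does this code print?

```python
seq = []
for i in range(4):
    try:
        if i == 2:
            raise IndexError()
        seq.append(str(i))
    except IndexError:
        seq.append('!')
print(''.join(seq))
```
01!3

Exception on i=2 caught, loop continues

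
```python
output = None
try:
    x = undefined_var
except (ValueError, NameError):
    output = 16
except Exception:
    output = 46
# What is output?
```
16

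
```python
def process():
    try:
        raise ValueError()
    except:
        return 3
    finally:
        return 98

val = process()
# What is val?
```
98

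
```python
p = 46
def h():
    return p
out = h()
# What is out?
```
46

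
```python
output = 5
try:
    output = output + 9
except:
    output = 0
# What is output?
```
14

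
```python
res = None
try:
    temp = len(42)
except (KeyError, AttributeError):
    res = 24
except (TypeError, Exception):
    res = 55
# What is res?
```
55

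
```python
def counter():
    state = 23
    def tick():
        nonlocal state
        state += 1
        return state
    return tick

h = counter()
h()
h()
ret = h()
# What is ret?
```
26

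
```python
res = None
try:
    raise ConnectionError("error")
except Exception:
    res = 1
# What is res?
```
1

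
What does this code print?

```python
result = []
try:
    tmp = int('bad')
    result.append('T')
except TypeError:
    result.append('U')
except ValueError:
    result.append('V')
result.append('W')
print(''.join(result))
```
VW

ValueError is caught by its specific handler, not TypeError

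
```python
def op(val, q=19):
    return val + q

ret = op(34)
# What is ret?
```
53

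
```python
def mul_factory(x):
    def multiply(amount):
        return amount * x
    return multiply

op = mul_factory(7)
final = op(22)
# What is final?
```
154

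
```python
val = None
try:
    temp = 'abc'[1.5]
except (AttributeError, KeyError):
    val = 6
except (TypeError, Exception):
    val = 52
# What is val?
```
52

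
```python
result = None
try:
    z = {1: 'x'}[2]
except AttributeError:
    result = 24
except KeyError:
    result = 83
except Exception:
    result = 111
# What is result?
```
83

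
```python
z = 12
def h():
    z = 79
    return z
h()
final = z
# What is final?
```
12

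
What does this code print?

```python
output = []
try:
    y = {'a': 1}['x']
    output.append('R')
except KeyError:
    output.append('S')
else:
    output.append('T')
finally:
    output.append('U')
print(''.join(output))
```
SU

Exception: except runs, else skipped, finally runs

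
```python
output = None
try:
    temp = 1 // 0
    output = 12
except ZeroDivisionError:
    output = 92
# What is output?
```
92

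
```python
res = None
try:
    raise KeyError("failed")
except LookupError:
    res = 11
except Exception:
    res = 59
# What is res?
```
11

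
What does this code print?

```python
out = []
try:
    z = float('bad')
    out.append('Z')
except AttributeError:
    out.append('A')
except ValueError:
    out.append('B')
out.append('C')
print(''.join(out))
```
BC

ValueError is caught by its specific handler, not AttributeError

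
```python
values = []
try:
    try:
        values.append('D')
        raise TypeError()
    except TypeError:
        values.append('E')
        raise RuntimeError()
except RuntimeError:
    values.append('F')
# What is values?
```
['D', 'E', 'F']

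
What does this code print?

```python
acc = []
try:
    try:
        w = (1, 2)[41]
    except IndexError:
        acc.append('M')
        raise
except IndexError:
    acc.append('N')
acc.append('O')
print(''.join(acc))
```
MNO

raise without argument re-raises current exception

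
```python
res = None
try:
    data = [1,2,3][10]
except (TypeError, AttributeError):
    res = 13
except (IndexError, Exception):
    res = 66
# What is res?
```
66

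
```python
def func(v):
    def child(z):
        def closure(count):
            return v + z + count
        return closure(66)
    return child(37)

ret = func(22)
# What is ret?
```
125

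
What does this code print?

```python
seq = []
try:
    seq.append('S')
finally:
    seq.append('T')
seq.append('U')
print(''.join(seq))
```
STU

try/finally without except, no exception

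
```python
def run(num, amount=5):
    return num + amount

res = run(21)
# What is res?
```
26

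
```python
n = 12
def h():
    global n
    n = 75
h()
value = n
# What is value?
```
75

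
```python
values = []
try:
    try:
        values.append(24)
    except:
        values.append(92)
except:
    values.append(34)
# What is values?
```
[24]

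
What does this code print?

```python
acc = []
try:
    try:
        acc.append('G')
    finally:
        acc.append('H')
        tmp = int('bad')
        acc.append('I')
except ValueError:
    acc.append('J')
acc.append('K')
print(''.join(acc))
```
GHJK

Exception in inner finally caught by outer except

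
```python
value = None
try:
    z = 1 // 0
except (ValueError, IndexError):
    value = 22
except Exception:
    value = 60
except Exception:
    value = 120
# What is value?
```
60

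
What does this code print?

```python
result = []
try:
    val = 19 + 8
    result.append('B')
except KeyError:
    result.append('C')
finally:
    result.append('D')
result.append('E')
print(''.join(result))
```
BDE

finally runs after normal execution too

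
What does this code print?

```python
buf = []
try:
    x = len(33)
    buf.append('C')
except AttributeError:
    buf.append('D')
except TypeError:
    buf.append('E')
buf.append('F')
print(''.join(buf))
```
EF

TypeError is caught by its specific handler, not AttributeError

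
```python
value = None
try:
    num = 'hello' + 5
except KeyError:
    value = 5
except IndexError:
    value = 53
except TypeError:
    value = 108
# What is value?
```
108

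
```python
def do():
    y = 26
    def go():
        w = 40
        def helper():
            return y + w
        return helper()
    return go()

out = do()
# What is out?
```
66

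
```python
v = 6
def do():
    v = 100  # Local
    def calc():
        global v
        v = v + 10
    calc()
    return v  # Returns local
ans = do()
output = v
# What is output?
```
16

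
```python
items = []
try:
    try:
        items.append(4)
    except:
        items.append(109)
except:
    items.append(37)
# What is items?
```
[4]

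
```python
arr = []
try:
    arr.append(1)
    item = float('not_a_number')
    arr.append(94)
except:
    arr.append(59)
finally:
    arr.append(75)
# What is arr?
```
[1, 59, 75]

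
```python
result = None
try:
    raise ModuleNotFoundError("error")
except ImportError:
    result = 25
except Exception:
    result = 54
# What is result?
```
25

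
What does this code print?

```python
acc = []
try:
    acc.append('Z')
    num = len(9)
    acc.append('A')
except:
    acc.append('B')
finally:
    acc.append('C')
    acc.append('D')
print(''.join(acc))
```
ZBCD

Code before exception runs, then except, then all of finally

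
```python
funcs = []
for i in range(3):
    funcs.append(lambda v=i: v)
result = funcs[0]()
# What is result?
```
0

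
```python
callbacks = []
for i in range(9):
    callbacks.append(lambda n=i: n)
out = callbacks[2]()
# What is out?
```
2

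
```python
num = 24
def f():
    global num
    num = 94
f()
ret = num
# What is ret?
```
94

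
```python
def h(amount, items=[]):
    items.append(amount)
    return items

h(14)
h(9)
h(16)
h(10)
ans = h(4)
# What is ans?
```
[14, 9, 16, 10, 4]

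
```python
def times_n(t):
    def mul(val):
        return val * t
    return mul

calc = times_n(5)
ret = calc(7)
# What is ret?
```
35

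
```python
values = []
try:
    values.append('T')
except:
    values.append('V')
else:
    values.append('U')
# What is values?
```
['T', 'U']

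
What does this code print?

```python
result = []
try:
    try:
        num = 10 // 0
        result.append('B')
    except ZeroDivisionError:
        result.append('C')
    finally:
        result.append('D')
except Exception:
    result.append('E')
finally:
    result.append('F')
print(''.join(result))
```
CDF

Both finally blocks run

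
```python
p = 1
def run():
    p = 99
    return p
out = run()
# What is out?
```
99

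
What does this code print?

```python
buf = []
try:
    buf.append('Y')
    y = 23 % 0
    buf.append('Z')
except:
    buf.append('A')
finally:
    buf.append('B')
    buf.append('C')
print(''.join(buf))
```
YABC

Code before exception runs, then except, then all of finally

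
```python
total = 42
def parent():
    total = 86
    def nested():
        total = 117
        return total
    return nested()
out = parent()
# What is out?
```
117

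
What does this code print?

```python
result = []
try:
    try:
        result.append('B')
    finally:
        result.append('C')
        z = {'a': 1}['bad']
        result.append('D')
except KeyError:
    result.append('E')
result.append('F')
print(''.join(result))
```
BCEF

Exception in inner finally caught by outer except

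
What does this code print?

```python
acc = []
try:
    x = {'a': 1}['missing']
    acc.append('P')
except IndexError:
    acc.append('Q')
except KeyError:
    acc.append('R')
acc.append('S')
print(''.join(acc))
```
RS

KeyError is caught by its specific handler, not IndexError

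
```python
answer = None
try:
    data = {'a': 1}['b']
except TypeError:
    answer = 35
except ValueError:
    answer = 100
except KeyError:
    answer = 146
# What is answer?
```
146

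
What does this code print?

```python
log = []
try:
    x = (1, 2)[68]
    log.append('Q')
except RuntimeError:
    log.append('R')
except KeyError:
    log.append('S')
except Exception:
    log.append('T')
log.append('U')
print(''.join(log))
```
TU

IndexError not specifically caught, falls to Exception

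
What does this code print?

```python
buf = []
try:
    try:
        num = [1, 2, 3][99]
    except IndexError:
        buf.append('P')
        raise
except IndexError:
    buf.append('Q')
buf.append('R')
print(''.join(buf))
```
PQR

raise without argument re-raises current exception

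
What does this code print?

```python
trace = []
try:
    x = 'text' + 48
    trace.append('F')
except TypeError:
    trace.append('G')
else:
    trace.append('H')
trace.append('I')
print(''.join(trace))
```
GI

else block skipped when exception is caught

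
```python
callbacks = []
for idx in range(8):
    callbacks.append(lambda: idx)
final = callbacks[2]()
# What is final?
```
7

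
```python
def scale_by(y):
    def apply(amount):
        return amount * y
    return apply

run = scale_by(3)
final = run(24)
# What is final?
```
72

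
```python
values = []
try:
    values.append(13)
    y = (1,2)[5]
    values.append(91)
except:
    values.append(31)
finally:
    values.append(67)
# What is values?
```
[13, 31, 67]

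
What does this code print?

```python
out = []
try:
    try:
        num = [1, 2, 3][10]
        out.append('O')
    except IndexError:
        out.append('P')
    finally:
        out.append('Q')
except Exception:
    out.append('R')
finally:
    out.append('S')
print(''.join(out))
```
PQS

Both finally blocks run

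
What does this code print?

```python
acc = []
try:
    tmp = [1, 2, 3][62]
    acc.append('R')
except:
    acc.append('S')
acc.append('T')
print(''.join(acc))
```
ST

Exception raised in try, caught by bare except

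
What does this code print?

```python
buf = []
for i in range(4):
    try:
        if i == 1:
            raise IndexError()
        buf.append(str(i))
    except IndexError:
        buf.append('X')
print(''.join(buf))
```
0X23

Exception on i=1 caught, loop continues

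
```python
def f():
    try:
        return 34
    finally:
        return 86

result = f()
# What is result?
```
86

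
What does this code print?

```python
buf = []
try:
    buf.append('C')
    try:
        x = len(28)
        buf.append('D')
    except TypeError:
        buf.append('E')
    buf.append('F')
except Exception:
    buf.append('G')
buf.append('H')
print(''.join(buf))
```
CEFH

Inner exception caught by inner handler, outer continues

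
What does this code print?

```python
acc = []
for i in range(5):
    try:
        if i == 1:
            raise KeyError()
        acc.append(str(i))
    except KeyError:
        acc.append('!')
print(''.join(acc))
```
0!234

Exception on i=1 caught, loop continues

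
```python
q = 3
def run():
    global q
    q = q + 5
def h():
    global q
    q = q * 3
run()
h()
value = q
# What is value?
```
24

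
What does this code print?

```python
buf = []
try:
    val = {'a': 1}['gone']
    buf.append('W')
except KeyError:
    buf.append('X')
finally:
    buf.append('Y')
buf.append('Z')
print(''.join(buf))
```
XYZ

finally always runs, even after exception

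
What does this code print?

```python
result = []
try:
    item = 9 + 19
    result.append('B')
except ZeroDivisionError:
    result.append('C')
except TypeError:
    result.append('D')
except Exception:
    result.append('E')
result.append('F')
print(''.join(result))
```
BF

No exception, try block completes normally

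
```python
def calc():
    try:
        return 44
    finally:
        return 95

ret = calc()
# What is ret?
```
95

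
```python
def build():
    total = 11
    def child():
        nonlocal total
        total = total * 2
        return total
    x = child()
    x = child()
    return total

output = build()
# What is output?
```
44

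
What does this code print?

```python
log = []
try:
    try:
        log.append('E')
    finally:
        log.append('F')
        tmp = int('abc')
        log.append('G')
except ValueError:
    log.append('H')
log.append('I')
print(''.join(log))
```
EFHI

Exception in inner finally caught by outer except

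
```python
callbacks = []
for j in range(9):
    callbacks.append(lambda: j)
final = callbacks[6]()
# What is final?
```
8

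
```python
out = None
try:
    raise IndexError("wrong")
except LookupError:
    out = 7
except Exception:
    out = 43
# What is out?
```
7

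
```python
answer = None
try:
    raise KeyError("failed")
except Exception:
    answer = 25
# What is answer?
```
25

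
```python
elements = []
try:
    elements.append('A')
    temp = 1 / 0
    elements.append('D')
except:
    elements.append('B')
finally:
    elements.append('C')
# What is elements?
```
['A', 'B', 'C']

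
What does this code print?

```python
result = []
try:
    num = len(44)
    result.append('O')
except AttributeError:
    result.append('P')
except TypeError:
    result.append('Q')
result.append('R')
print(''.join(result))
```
QR

TypeError is caught by its specific handler, not AttributeError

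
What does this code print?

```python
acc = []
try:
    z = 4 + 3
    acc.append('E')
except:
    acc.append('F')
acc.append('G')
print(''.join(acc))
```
EG

No exception, try block completes normally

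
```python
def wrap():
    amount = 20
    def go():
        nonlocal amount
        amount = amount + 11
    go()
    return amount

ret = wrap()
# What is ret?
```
31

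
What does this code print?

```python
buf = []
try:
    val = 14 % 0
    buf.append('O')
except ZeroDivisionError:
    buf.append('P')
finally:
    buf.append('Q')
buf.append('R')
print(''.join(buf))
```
PQR

finally always runs, even after exception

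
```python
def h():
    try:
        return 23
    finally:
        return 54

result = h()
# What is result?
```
54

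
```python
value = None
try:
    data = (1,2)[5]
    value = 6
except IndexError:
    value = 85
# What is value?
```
85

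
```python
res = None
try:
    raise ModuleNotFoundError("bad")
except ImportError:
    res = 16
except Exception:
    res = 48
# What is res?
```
16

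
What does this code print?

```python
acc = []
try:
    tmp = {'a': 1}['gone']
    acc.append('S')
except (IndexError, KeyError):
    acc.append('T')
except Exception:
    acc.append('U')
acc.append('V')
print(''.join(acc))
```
TV

KeyError matches tuple containing it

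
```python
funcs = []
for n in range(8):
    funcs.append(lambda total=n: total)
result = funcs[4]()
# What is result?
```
4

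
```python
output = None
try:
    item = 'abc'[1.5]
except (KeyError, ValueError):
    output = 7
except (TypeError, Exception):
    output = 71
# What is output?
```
71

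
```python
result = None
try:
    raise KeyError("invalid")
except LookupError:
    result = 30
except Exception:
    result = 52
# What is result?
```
30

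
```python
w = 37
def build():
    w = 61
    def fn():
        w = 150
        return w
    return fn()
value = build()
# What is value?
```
150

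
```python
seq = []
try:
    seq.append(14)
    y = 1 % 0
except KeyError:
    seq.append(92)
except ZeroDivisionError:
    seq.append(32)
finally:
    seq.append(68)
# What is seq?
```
[14, 32, 68]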